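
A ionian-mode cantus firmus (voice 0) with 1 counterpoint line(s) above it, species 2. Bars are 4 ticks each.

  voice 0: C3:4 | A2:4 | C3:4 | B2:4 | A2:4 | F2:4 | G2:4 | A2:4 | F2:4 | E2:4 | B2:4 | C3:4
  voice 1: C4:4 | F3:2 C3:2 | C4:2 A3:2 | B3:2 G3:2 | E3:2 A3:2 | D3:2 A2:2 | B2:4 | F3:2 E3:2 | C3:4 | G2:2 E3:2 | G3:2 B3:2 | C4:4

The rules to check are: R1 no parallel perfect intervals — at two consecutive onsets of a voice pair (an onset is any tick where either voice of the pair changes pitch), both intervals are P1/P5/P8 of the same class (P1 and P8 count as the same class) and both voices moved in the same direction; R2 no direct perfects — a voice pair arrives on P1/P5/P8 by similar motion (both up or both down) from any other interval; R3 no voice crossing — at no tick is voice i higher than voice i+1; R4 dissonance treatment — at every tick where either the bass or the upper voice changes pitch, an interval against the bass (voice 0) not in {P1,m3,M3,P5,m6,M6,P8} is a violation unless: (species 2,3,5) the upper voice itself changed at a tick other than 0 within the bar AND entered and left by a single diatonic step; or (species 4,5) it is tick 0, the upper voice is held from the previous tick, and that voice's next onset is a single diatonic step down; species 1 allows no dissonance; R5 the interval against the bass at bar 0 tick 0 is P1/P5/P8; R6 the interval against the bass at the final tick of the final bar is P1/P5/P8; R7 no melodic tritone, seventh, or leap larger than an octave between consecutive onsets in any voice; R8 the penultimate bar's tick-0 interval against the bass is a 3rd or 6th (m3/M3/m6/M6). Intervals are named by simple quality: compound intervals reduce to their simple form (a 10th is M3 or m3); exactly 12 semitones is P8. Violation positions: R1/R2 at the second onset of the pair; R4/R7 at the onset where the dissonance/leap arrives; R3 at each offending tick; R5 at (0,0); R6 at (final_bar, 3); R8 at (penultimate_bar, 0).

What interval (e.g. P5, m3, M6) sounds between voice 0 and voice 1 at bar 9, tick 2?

voice 0=E2 voice 1=E3 -> P8

P8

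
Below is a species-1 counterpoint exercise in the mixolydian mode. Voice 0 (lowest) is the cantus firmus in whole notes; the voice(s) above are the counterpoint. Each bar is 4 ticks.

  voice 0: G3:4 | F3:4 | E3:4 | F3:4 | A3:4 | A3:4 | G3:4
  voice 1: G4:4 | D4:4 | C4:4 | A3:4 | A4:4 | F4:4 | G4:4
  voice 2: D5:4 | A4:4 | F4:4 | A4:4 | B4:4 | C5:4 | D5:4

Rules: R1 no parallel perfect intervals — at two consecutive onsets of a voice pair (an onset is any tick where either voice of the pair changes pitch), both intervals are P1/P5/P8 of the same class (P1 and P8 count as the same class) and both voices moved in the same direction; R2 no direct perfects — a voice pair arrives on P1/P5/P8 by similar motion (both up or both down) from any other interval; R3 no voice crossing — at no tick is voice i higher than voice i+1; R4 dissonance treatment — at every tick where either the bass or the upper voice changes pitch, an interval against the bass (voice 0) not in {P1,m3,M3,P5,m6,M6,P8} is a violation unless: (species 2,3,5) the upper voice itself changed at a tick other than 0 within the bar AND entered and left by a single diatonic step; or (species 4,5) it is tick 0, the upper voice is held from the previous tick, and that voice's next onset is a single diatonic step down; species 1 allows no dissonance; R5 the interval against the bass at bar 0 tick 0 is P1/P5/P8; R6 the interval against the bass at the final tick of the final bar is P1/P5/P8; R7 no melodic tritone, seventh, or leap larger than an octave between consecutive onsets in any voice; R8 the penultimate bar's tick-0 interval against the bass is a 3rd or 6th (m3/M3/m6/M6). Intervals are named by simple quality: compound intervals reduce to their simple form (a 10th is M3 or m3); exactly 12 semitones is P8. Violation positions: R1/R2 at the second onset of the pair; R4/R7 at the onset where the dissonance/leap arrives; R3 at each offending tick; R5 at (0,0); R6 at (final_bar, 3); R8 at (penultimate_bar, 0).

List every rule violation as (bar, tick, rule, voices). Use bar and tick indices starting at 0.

bar 0: v0=G3 v1=G4 v2=D5 downbeat P5
bar 1: v0=F3 v1=D4 v2=A4 downbeat M3
bar 2: v0=E3 v1=C4 v2=F4 downbeat m2
bar 3: v0=F3 v1=A3 v2=A4 downbeat M3
bar 4: v0=A3 v1=A4 v2=B4 downbeat M2
bar 5: v0=A3 v1=F4 v2=C5 downbeat m3
bar 6: v0=G3 v1=G4 v2=D5 downbeat P5
  -> R1 @ bar 1 tick 0 v(1, 2): G4/D5 P5 -> D4/A4 P5 similar
  -> R4 @ bar 2 tick 0 v(0, 2): E3/F4 m2 untreated
  -> R2 @ bar 4 tick 0 v(0, 1): F3/A3 M3 -> A3/A4 P8 similar
  -> R4 @ bar 4 tick 0 v(0, 2): A3/B4 M2 untreated
  -> R1 @ bar 6 tick 0 v(1, 2): F4/C5 P5 -> G4/D5 P5 similar

(1, 0, R1, (1, 2))
(2, 0, R4, (0, 2))
(4, 0, R2, (0, 1))
(4, 0, R4, (0, 2))
(6, 0, R1, (1, 2))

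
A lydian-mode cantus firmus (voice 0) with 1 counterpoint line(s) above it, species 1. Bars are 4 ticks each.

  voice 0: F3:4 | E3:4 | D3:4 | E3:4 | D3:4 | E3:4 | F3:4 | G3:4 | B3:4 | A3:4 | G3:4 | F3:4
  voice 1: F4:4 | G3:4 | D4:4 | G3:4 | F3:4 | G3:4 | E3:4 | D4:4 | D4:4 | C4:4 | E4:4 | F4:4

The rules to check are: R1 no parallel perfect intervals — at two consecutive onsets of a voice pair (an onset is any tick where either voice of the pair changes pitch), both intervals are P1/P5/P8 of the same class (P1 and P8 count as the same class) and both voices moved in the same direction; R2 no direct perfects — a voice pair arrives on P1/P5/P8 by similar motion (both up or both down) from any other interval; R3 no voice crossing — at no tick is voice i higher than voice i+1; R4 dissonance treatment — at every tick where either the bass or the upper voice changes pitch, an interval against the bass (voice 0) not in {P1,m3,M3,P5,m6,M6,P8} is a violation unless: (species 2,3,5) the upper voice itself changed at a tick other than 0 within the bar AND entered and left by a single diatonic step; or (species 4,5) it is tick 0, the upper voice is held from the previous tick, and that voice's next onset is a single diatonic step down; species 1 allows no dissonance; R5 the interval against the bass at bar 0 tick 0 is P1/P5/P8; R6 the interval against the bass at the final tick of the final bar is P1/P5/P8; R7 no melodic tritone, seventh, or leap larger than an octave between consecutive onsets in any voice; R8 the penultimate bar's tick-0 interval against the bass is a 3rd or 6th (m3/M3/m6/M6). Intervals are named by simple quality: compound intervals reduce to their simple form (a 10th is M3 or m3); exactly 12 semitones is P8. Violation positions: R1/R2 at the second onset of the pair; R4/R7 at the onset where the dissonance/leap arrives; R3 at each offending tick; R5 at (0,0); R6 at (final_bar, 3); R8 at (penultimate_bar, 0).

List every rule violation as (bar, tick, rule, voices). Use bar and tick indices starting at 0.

(1, 0, R7, (1,))
(6, 0, R3, (0, 1))
(6, 0, R4, (0, 1))
(6, 1, R3, (0, 1))
(6, 2, R3, (0, 1))
(6, 3, R3, (0, 1))
(7, 0, R2, (0, 1))
(7, 0, R7, (1,))

bar 0: v0=F3 v1=F4 downbeat P8
bar 1: v0=E3 v1=G3 downbeat m3
bar 2: v0=D3 v1=D4 downbeat P8
bar 3: v0=E3 v1=G3 downbeat m3
bar 4: v0=D3 v1=F3 downbeat m3
bar 5: v0=E3 v1=G3 downbeat m3
bar 6: v0=F3 v1=E3 downbeat m2
bar 7: v0=G3 v1=D4 downbeat P5
bar 8: v0=B3 v1=D4 downbeat m3
bar 9: v0=A3 v1=C4 downbeat m3
bar 10: v0=G3 v1=E4 downbeat M6
bar 11: v0=F3 v1=F4 downbeat P8
  -> R7 @ bar 1 tick 0 v(1,): F4->G3 leap 10st
  -> R3 @ bar 6 tick 0 v(0, 1): F3 above E3
  -> R4 @ bar 6 tick 0 v(0, 1): F3/E3 m2 untreated
  -> R3 @ bar 6 tick 1 v(0, 1): F3 above E3
  -> R3 @ bar 6 tick 2 v(0, 1): F3 above E3
  -> R3 @ bar 6 tick 3 v(0, 1): F3 above E3
  -> R2 @ bar 7 tick 0 v(0, 1): F3/E3 m2 -> G3/D4 P5 similar
  -> R7 @ bar 7 tick 0 v(1,): E3->D4 leap 10st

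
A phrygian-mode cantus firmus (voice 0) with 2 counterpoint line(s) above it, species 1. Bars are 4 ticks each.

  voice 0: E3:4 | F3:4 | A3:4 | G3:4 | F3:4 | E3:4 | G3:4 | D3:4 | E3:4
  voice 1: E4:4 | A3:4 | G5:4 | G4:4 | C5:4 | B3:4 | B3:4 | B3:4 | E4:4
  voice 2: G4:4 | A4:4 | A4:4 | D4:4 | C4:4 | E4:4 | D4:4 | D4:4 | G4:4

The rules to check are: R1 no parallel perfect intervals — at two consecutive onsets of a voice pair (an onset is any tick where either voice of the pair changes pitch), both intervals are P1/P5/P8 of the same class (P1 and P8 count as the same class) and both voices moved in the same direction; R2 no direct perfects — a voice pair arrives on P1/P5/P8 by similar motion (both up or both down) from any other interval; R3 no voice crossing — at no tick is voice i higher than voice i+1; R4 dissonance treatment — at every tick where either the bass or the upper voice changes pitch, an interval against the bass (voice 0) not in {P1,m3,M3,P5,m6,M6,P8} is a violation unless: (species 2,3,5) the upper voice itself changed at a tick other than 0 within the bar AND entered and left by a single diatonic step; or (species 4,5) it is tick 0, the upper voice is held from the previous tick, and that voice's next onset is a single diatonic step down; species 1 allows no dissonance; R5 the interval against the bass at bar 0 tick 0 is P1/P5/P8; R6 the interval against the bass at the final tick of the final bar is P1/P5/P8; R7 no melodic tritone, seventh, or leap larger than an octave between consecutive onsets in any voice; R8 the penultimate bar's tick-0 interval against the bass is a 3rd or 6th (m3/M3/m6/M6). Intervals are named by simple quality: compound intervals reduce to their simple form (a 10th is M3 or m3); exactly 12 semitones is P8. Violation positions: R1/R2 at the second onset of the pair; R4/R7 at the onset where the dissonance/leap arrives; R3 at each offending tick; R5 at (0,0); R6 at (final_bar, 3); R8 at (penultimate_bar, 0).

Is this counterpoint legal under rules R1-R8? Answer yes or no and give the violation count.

bar 0: v0=E3 v1=E4 v2=G4 (m3)
bar 1: v0=F3 v1=A3 v2=A4 (M3)
bar 2: v0=A3 v1=G5 v2=A4 (P8)
bar 3: v0=G3 v1=G4 v2=D4 (P5)
bar 4: v0=F3 v1=C5 v2=C4 (P5)
bar 5: v0=E3 v1=B3 v2=E4 (P8)
bar 6: v0=G3 v1=B3 v2=D4 (P5)
bar 7: v0=D3 v1=B3 v2=D4 (P8)
bar 8: v0=E3 v1=E4 v2=G4 (m3)
  R5 @ bar0.0: opens on m3
  R3 @ bar2.0: G5 above A4
  R4 @ bar2.0: A3/G5 m7 untreated
  R7 @ bar2.0: A3->G5 leap 22st
  R3 @ bar2.1: G5 above A4
  R3 @ bar2.2: G5 above A4
  R3 @ bar2.3: G5 above A4
  R2 @ bar3.0: A3/G5 m7 -> G3/G4 P8 similar
  R2 @ bar3.0: A3/A4 P8 -> G3/D4 P5 similar
  R3 @ bar3.0: G4 above D4
  R3 @ bar3.1: G4 above D4
  R3 @ bar3.2: G4 above D4
  R3 @ bar3.3: G4 above D4
  R1 @ bar4.0: G3/D4 P5 -> F3/C4 P5 similar
  R3 @ bar4.0: C5 above C4
  R3 @ bar4.1: C5 above C4
  R3 @ bar4.2: C5 above C4
  R3 @ bar4.3: C5 above C4
  R1 @ bar5.0: F3/C5 P5 -> E3/B3 P5 similar
  R7 @ bar5.0: C5->B3 leap 13st
  R8 @ bar7.0: penult P8 not 3rd/6th
  R2 @ bar8.0: D3/B3 M6 -> E3/E4 P8 similar
  R6 @ bar8.3: closes on m3

No (23 violations)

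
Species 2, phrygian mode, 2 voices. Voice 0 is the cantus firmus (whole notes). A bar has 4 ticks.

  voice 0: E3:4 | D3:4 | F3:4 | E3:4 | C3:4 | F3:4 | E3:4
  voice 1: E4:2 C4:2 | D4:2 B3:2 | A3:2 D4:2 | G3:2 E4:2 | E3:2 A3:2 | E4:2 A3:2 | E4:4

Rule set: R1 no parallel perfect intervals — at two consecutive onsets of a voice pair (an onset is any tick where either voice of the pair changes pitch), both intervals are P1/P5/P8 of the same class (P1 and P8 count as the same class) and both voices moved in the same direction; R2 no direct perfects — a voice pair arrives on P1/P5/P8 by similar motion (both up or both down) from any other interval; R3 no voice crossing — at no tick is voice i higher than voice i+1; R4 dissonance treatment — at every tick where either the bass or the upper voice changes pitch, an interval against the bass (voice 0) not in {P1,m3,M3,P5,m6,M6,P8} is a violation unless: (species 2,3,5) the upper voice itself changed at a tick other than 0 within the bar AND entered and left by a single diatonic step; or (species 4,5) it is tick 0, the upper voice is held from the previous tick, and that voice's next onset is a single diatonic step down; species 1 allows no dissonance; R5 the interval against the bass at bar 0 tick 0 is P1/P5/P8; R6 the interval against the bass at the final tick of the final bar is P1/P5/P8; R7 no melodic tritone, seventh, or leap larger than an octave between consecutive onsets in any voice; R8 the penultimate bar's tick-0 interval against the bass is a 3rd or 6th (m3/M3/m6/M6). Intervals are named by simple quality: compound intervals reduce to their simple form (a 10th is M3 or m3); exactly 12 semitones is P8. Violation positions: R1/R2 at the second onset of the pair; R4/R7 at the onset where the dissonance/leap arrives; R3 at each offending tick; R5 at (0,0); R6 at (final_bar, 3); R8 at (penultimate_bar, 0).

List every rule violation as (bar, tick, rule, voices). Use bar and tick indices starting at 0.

(5, 0, R4, (0, 1))
(5, 0, R8, (0, 1))

bar 0: v0=E3 v1=E4 downbeat P8
bar 1: v0=D3 v1=D4 downbeat P8
bar 2: v0=F3 v1=A3 downbeat M3
bar 3: v0=E3 v1=G3 downbeat m3
bar 4: v0=C3 v1=E3 downbeat M3
bar 5: v0=F3 v1=E4 downbeat M7
bar 6: v0=E3 v1=E4 downbeat P8
  -> R4 @ bar 5 tick 0 v(0, 1): F3/E4 M7 untreated
  -> R8 @ bar 5 tick 0 v(0, 1): penult M7 not 3rd/6th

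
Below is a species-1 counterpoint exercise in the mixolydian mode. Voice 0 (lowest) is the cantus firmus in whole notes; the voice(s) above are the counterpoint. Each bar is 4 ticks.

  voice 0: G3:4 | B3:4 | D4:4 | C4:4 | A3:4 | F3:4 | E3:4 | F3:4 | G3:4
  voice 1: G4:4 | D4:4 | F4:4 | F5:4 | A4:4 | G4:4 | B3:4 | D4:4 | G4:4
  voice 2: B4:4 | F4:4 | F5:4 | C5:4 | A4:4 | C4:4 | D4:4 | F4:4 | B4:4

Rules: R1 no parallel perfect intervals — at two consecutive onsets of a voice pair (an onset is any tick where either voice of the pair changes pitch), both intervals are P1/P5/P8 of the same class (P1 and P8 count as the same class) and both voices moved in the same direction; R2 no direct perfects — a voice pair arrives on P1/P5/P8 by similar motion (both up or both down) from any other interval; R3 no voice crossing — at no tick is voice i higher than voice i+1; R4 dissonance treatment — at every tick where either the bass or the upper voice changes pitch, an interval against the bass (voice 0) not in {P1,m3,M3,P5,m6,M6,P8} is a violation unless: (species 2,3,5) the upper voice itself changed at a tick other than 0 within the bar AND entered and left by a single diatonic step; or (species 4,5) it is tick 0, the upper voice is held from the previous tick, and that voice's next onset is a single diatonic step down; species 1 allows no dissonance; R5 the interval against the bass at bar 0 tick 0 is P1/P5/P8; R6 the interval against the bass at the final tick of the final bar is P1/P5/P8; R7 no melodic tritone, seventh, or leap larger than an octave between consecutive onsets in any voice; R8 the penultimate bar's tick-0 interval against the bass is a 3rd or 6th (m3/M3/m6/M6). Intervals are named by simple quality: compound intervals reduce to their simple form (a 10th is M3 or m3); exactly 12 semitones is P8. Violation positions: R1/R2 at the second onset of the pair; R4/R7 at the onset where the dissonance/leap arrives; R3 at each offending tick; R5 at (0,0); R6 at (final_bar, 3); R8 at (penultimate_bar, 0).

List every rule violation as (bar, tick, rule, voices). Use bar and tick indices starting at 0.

bar 0: v0=G3 v1=G4 v2=B4 downbeat M3
bar 1: v0=B3 v1=D4 v2=F4 downbeat TT
bar 2: v0=D4 v1=F4 v2=F5 downbeat m3
bar 3: v0=C4 v1=F5 v2=C5 downbeat P8
bar 4: v0=A3 v1=A4 v2=A4 downbeat P8
bar 5: v0=F3 v1=G4 v2=C4 downbeat P5
bar 6: v0=E3 v1=B3 v2=D4 downbeat m7
bar 7: v0=F3 v1=D4 v2=F4 downbeat P8
bar 8: v0=G3 v1=G4 v2=B4 downbeat M3
  -> R5 @ bar 0 tick 0 v(0, 2): opens on M3
  -> R4 @ bar 1 tick 0 v(0, 2): B3/F4 TT untreated
  -> R7 @ bar 1 tick 0 v(2,): B4->F4 leap 6st
  -> R2 @ bar 2 tick 0 v(1, 2): D4/F4 m3 -> F4/F5 P8 similar
  -> R2 @ bar 3 tick 0 v(0, 2): D4/F5 m3 -> C4/C5 P8 similar
  -> R3 @ bar 3 tick 0 v(1, 2): F5 above C5
  -> R4 @ bar 3 tick 0 v(0, 1): C4/F5 P4 untreated
  -> R3 @ bar 3 tick 1 v(1, 2): F5 above C5
  -> R3 @ bar 3 tick 2 v(1, 2): F5 above C5
  -> R3 @ bar 3 tick 3 v(1, 2): F5 above C5
  -> R1 @ bar 4 tick 0 v(0, 2): C4/C5 P8 -> A3/A4 P8 similar
  -> R2 @ bar 4 tick 0 v(0, 1): C4/F5 P4 -> A3/A4 P8 similar
  -> R2 @ bar 4 tick 0 v(1, 2): F5/C5 P4 -> A4/A4 P1 similar
  -> R2 @ bar 5 tick 0 v(0, 2): A3/A4 P8 -> F3/C4 P5 similar
  -> R2 @ bar 5 tick 0 v(1, 2): A4/A4 P1 -> G4/C4 P5 similar
  -> R3 @ bar 5 tick 0 v(1, 2): G4 above C4
  -> R4 @ bar 5 tick 0 v(0, 1): F3/G4 M2 untreated
  -> R3 @ bar 5 tick 1 v(1, 2): G4 above C4
  -> R3 @ bar 5 tick 2 v(1, 2): G4 above C4
  -> R3 @ bar 5 tick 3 v(1, 2): G4 above C4
  -> R2 @ bar 6 tick 0 v(0, 1): F3/G4 M2 -> E3/B3 P5 similar
  -> R4 @ bar 6 tick 0 v(0, 2): E3/D4 m7 untreated
  -> R2 @ bar 7 tick 0 v(0, 2): E3/D4 m7 -> F3/F4 P8 similar
  -> R8 @ bar 7 tick 0 v(0, 2): penult P8 not 3rd/6th
  -> R2 @ bar 8 tick 0 v(0, 1): F3/D4 M6 -> G3/G4 P8 similar
  -> R7 @ bar 8 tick 0 v(2,): F4->B4 leap 6st
  -> R6 @ bar 8 tick 3 v(0, 2): closes on M3

(0, 0, R5, (0, 2))
(1, 0, R4, (0, 2))
(1, 0, R7, (2,))
(2, 0, R2, (1, 2))
(3, 0, R2, (0, 2))
(3, 0, R3, (1, 2))
(3, 0, R4, (0, 1))
(3, 1, R3, (1, 2))
(3, 2, R3, (1, 2))
(3, 3, R3, (1, 2))
(4, 0, R1, (0, 2))
(4, 0, R2, (0, 1))
(4, 0, R2, (1, 2))
(5, 0, R2, (0, 2))
(5, 0, R2, (1, 2))
(5, 0, R3, (1, 2))
(5, 0, R4, (0, 1))
(5, 1, R3, (1, 2))
(5, 2, R3, (1, 2))
(5, 3, R3, (1, 2))
(6, 0, R2, (0, 1))
(6, 0, R4, (0, 2))
(7, 0, R2, (0, 2))
(7, 0, R8, (0, 2))
(8, 0, R2, (0, 1))
(8, 0, R7, (2,))
(8, 3, R6, (0, 2))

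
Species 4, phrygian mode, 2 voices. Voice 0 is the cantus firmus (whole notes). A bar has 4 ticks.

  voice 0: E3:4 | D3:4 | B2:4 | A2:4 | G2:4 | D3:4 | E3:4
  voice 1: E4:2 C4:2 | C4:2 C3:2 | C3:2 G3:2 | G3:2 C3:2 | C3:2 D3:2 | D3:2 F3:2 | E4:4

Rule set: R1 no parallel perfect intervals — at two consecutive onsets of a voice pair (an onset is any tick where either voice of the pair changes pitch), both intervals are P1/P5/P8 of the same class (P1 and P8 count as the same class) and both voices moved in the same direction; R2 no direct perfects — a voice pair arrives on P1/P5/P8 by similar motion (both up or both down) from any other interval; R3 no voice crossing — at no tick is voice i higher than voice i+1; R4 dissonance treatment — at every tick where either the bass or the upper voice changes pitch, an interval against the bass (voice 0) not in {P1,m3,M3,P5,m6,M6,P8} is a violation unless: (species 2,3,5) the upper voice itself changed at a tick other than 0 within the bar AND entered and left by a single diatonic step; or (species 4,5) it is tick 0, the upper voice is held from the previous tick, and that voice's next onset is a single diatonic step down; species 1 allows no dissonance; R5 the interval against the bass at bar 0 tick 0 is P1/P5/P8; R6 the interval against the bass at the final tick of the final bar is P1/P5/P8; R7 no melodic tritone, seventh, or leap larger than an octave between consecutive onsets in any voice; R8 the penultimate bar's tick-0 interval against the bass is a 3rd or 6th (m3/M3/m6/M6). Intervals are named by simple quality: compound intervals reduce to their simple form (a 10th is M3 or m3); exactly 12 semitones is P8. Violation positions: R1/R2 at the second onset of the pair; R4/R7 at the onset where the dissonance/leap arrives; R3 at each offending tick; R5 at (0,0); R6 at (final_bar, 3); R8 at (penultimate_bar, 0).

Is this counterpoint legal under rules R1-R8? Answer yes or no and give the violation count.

No (10 violations)

bar 0: v0=E3 v1=E4 (P8)
bar 1: v0=D3 v1=C4 (m7)
bar 2: v0=B2 v1=C3 (m2)
bar 3: v0=A2 v1=G3 (m7)
bar 4: v0=G2 v1=C3 (P4)
bar 5: v0=D3 v1=D3 (P1)
bar 6: v0=E3 v1=E4 (P8)
  R4 @ bar1.0: D3/C4 m7 untreated
  R3 @ bar1.2: D3 above C3
  R4 @ bar1.2: D3/C3 M2 untreated
  R3 @ bar1.3: D3 above C3
  R4 @ bar2.0: B2/C3 m2 untreated
  R4 @ bar3.0: A2/G3 m7 untreated
  R4 @ bar4.0: G2/C3 P4 untreated
  R8 @ bar5.0: penult P1 not 3rd/6th
  R2 @ bar6.0: D3/F3 m3 -> E3/E4 P8 similar
  R7 @ bar6.0: F3->E4 leap 11st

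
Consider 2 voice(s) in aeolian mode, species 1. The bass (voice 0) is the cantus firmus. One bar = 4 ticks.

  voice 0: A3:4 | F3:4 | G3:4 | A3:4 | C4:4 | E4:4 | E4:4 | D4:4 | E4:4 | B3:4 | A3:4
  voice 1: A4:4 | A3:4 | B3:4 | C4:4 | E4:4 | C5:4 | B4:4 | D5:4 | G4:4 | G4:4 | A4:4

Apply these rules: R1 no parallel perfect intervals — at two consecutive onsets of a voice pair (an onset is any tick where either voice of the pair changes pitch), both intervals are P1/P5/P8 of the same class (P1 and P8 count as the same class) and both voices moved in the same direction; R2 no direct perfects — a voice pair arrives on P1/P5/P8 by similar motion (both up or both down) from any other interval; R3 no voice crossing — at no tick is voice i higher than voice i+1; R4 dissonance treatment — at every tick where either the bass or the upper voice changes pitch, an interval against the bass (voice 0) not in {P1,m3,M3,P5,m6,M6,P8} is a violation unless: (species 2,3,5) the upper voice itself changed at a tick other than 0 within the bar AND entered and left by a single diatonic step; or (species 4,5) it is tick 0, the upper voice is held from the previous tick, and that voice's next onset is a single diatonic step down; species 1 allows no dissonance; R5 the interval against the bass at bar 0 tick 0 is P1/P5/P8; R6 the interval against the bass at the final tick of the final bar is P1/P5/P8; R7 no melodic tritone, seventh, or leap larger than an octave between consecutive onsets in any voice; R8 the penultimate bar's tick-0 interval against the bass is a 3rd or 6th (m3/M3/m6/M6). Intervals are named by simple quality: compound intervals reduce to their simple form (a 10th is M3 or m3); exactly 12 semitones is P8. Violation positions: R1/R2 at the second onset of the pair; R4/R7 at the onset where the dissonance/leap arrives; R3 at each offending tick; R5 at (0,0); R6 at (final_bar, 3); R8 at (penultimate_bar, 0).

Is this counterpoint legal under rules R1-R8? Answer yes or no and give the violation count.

Yes (0 violations)

bar 0: v0=A3 v1=A4 (P8)
bar 1: v0=F3 v1=A3 (M3)
bar 2: v0=G3 v1=B3 (M3)
bar 3: v0=A3 v1=C4 (m3)
bar 4: v0=C4 v1=E4 (M3)
bar 5: v0=E4 v1=C5 (m6)
bar 6: v0=E4 v1=B4 (P5)
bar 7: v0=D4 v1=D5 (P8)
bar 8: v0=E4 v1=G4 (m3)
bar 9: v0=B3 v1=G4 (m6)
bar 10: v0=A3 v1=A4 (P8)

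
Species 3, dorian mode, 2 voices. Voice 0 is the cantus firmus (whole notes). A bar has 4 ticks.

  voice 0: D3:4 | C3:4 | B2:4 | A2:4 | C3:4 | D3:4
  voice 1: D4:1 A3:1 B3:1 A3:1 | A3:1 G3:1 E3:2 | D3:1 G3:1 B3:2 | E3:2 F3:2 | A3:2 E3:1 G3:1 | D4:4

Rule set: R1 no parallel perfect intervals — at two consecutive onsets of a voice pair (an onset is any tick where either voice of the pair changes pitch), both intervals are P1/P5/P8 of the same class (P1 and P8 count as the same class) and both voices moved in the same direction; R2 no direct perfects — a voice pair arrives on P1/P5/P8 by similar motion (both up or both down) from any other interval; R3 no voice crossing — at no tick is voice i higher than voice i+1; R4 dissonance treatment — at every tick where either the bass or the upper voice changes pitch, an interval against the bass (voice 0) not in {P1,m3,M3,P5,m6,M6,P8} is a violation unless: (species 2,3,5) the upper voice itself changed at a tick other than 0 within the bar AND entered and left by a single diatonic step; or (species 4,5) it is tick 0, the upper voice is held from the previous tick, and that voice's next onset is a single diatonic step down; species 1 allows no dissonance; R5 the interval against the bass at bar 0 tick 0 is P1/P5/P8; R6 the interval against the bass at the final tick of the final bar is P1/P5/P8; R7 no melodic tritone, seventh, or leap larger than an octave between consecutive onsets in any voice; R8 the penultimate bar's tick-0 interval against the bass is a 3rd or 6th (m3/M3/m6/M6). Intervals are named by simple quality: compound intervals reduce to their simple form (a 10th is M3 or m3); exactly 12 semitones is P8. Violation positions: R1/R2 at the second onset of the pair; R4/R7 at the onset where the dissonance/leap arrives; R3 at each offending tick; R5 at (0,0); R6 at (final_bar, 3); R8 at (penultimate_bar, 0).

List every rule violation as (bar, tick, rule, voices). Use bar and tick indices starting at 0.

(3, 0, R2, (0, 1))
(5, 0, R2, (0, 1))

bar 0: v0=D3 v1=D4 downbeat P8
bar 1: v0=C3 v1=A3 downbeat M6
bar 2: v0=B2 v1=D3 downbeat m3
bar 3: v0=A2 v1=E3 downbeat P5
bar 4: v0=C3 v1=A3 downbeat M6
bar 5: v0=D3 v1=D4 downbeat P8
  -> R2 @ bar 3 tick 0 v(0, 1): B2/B3 P8 -> A2/E3 P5 similar
  -> R2 @ bar 5 tick 0 v(0, 1): C3/G3 P5 -> D3/D4 P8 similar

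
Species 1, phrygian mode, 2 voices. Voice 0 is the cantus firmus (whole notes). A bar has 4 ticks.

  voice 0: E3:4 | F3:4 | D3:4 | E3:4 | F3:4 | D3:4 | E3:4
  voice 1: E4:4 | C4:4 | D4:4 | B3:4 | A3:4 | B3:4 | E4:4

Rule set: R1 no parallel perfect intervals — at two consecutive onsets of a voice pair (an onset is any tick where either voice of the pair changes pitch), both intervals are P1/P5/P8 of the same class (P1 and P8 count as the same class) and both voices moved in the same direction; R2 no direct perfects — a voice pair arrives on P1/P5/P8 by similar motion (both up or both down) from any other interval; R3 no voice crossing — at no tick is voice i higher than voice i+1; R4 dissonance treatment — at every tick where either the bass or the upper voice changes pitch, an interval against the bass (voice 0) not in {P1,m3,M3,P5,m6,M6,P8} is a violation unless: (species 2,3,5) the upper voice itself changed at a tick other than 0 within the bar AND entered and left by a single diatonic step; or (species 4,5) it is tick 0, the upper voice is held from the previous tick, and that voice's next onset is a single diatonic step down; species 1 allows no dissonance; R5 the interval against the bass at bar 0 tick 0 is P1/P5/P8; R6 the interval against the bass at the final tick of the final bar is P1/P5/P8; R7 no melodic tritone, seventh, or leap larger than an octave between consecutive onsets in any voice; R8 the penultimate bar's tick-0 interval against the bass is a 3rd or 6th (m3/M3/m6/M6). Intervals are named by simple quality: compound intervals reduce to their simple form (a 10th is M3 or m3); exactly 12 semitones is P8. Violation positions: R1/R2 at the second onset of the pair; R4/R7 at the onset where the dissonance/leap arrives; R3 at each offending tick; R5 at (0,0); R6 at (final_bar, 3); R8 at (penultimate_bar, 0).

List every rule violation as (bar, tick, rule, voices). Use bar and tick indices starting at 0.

(6, 0, R2, (0, 1))

bar 0: v0=E3 v1=E4 downbeat P8
bar 1: v0=F3 v1=C4 downbeat P5
bar 2: v0=D3 v1=D4 downbeat P8
bar 3: v0=E3 v1=B3 downbeat P5
bar 4: v0=F3 v1=A3 downbeat M3
bar 5: v0=D3 v1=B3 downbeat M6
bar 6: v0=E3 v1=E4 downbeat P8
  -> R2 @ bar 6 tick 0 v(0, 1): D3/B3 M6 -> E3/E4 P8 similar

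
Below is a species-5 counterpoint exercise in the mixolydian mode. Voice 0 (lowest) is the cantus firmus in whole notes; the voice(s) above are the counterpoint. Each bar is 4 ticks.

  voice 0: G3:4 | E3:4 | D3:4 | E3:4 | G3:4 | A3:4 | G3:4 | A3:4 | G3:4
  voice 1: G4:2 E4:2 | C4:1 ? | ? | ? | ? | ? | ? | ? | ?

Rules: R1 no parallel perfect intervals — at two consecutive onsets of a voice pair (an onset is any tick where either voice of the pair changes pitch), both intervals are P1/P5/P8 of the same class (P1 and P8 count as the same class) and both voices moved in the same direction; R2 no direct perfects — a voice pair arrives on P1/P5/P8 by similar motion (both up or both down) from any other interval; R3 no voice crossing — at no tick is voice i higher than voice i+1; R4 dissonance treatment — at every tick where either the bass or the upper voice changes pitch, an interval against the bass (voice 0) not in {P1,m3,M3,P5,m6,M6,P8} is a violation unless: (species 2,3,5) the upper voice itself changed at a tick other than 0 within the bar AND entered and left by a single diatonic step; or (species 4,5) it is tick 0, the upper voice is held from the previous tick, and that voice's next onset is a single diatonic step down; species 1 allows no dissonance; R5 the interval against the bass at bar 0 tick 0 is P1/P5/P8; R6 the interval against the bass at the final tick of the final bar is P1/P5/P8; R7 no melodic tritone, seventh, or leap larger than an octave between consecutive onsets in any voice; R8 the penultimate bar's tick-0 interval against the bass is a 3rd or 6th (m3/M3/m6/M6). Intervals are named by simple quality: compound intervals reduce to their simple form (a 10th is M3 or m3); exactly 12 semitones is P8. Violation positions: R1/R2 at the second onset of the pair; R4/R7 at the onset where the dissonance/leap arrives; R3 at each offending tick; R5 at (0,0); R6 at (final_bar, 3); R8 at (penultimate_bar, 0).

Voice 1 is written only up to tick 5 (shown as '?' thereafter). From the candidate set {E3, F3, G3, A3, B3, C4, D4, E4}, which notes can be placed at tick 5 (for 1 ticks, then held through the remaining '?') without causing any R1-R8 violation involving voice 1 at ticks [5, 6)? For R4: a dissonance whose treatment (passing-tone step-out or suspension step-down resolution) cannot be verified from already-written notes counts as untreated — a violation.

{B3, C4, E3, E4, G3}

E3: legal
F3: violates R4
G3: legal
A3: violates R4
B3: legal
C4: legal
D4: violates R4
E4: legal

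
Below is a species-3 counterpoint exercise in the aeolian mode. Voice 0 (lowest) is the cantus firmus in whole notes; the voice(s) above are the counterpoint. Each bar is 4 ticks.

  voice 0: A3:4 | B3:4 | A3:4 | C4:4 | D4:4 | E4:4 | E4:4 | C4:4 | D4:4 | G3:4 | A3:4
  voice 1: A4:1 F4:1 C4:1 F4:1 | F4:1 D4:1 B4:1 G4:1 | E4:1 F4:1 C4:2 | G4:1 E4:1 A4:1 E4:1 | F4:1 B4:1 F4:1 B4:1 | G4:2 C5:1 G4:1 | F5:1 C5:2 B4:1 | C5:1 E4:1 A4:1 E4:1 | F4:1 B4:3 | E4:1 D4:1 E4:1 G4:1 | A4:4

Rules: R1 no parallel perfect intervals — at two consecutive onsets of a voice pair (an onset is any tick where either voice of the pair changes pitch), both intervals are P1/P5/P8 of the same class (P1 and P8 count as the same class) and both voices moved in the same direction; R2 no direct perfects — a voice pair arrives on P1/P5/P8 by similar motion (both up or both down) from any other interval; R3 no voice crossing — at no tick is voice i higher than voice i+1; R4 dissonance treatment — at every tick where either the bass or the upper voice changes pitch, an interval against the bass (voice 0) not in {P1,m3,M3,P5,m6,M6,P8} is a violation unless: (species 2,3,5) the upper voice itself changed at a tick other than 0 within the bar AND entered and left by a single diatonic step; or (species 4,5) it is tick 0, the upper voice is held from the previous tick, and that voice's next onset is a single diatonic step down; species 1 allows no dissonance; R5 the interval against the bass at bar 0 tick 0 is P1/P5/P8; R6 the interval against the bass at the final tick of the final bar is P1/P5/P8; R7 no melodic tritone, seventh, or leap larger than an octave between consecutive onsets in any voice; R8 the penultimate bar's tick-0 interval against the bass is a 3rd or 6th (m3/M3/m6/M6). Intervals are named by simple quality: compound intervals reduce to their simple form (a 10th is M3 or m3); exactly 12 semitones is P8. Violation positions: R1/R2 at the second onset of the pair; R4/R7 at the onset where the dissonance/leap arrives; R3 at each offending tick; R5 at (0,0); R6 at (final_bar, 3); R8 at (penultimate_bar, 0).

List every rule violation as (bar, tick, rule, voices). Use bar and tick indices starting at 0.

(1, 0, R4, (0, 1))
(2, 0, R2, (0, 1))
(3, 0, R2, (0, 1))
(4, 1, R7, (1,))
(4, 2, R7, (1,))
(4, 3, R7, (1,))
(6, 0, R4, (0, 1))
(6, 0, R7, (1,))
(8, 1, R7, (1,))
(10, 0, R1, (0, 1))

bar 0: v0=A3 v1=A4 downbeat P8
bar 1: v0=B3 v1=F4 downbeat TT
bar 2: v0=A3 v1=E4 downbeat P5
bar 3: v0=C4 v1=G4 downbeat P5
bar 4: v0=D4 v1=F4 downbeat m3
bar 5: v0=E4 v1=G4 downbeat m3
bar 6: v0=E4 v1=F5 downbeat m2
bar 7: v0=C4 v1=C5 downbeat P8
bar 8: v0=D4 v1=F4 downbeat m3
bar 9: v0=G3 v1=E4 downbeat M6
bar 10: v0=A3 v1=A4 downbeat P8
  -> R4 @ bar 1 tick 0 v(0, 1): B3/F4 TT untreated
  -> R2 @ bar 2 tick 0 v(0, 1): B3/G4 m6 -> A3/E4 P5 similar
  -> R2 @ bar 3 tick 0 v(0, 1): A3/C4 m3 -> C4/G4 P5 similar
  -> R7 @ bar 4 tick 1 v(1,): F4->B4 leap 6st
  -> R7 @ bar 4 tick 2 v(1,): B4->F4 leap 6st
  -> R7 @ bar 4 tick 3 v(1,): F4->B4 leap 6st
  -> R4 @ bar 6 tick 0 v(0, 1): E4/F5 m2 untreated
  -> R7 @ bar 6 tick 0 v(1,): G4->F5 leap 10st
  -> R7 @ bar 8 tick 1 v(1,): F4->B4 leap 6st
  -> R1 @ bar 10 tick 0 v(0, 1): G3/G4 P8 -> A3/A4 P8 similar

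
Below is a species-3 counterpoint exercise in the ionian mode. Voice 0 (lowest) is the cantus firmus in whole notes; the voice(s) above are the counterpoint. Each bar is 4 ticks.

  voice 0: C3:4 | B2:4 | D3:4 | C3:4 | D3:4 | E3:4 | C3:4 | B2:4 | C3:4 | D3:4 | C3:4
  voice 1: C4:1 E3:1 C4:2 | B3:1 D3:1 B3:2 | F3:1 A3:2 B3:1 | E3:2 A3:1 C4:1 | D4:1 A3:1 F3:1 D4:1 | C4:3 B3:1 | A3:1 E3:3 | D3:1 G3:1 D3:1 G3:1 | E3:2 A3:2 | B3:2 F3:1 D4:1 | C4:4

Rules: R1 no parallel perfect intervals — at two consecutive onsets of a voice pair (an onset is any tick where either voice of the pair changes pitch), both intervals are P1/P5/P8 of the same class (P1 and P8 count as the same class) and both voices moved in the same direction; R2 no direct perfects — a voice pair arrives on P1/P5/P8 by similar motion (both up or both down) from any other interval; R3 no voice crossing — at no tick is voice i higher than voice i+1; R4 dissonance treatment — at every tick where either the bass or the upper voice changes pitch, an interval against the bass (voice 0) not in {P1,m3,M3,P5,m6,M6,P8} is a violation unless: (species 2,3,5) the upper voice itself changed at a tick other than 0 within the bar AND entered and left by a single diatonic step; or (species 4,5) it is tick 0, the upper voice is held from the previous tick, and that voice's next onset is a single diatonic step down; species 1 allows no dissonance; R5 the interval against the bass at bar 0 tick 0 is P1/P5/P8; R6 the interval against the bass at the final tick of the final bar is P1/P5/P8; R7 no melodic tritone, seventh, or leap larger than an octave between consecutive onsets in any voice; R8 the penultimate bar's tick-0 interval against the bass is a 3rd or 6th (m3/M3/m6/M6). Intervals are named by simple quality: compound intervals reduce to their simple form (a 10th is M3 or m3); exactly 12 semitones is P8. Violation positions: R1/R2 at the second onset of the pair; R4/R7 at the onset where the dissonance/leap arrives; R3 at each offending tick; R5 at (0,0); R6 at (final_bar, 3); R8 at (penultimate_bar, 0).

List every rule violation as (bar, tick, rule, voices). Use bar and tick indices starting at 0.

bar 0: v0=C3 v1=C4 downbeat P8
bar 1: v0=B2 v1=B3 downbeat P8
bar 2: v0=D3 v1=F3 downbeat m3
bar 3: v0=C3 v1=E3 downbeat M3
bar 4: v0=D3 v1=D4 downbeat P8
bar 5: v0=E3 v1=C4 downbeat m6
bar 6: v0=C3 v1=A3 downbeat M6
bar 7: v0=B2 v1=D3 downbeat m3
bar 8: v0=C3 v1=E3 downbeat M3
bar 9: v0=D3 v1=B3 downbeat M6
bar 10: v0=C3 v1=C4 downbeat P8
  -> R1 @ bar 1 tick 0 v(0, 1): C3/C4 P8 -> B2/B3 P8 similar
  -> R7 @ bar 2 tick 0 v(1,): B3->F3 leap 6st
  -> R1 @ bar 4 tick 0 v(0, 1): C3/C4 P8 -> D3/D4 P8 similar
  -> R7 @ bar 9 tick 2 v(1,): B3->F3 leap 6st
  -> R1 @ bar 10 tick 0 v(0, 1): D3/D4 P8 -> C3/C4 P8 similar

(1, 0, R1, (0, 1))
(2, 0, R7, (1,))
(4, 0, R1, (0, 1))
(9, 2, R7, (1,))
(10, 0, R1, (0, 1))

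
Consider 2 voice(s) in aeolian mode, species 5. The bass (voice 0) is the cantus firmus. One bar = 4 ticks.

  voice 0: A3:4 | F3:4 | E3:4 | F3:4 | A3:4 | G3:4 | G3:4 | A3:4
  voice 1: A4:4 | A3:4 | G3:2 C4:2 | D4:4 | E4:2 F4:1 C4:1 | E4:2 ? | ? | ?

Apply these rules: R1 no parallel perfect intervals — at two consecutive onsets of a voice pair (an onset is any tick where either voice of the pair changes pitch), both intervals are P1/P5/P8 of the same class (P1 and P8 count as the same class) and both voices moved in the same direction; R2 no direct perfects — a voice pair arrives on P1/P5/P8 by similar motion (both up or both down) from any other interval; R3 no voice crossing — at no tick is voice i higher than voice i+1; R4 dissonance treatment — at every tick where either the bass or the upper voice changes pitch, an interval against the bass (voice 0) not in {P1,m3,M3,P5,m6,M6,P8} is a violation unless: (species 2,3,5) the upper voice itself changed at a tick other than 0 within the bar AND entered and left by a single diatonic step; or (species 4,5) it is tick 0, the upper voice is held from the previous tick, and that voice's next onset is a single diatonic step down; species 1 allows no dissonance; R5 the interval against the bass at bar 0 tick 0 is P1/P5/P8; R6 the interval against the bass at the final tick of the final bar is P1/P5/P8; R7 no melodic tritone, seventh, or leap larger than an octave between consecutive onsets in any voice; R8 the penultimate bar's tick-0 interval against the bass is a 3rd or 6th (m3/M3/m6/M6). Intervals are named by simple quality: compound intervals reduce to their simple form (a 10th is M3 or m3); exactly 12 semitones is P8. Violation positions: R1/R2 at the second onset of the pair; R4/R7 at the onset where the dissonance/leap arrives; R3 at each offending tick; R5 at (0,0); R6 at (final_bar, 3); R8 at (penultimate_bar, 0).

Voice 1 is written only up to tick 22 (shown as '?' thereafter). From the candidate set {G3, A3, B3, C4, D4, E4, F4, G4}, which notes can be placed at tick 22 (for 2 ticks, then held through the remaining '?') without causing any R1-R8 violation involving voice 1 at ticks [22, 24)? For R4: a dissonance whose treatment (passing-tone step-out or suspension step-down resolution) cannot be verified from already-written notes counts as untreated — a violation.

{B3, D4, E4, G3, G4}

G3: legal
A3: violates R4
B3: legal
C4: violates R4
D4: legal
E4: legal
F4: violates R4
G4: legal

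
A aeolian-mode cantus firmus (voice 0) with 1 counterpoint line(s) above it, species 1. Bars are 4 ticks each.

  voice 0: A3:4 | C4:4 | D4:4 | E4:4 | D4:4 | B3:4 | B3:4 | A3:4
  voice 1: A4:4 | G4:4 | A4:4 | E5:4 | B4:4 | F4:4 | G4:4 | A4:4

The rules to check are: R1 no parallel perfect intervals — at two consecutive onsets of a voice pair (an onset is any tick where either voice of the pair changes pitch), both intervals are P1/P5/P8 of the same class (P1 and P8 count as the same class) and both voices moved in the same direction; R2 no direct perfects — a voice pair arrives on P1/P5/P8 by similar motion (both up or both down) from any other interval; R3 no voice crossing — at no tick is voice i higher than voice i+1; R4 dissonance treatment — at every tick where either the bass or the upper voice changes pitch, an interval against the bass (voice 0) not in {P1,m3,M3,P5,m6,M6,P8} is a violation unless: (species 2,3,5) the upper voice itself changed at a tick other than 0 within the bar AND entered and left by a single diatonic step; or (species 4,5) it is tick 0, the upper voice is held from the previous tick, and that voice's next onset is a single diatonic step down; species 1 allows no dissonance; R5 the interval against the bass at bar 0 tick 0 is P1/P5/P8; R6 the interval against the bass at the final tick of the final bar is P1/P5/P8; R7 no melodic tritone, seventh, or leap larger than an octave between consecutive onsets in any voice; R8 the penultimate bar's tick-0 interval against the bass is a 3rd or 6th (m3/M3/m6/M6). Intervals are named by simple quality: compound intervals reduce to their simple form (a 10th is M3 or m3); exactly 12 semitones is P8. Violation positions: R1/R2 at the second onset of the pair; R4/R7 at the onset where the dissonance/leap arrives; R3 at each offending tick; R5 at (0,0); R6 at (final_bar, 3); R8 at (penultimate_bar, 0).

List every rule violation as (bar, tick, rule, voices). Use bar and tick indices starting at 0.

bar 0: v0=A3 v1=A4 downbeat P8
bar 1: v0=C4 v1=G4 downbeat P5
bar 2: v0=D4 v1=A4 downbeat P5
bar 3: v0=E4 v1=E5 downbeat P8
bar 4: v0=D4 v1=B4 downbeat M6
bar 5: v0=B3 v1=F4 downbeat TT
bar 6: v0=B3 v1=G4 downbeat m6
bar 7: v0=A3 v1=A4 downbeat P8
  -> R1 @ bar 2 tick 0 v(0, 1): C4/G4 P5 -> D4/A4 P5 similar
  -> R2 @ bar 3 tick 0 v(0, 1): D4/A4 P5 -> E4/E5 P8 similar
  -> R4 @ bar 5 tick 0 v(0, 1): B3/F4 TT untreated
  -> R7 @ bar 5 tick 0 v(1,): B4->F4 leap 6st

(2, 0, R1, (0, 1))
(3, 0, R2, (0, 1))
(5, 0, R4, (0, 1))
(5, 0, R7, (1,))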